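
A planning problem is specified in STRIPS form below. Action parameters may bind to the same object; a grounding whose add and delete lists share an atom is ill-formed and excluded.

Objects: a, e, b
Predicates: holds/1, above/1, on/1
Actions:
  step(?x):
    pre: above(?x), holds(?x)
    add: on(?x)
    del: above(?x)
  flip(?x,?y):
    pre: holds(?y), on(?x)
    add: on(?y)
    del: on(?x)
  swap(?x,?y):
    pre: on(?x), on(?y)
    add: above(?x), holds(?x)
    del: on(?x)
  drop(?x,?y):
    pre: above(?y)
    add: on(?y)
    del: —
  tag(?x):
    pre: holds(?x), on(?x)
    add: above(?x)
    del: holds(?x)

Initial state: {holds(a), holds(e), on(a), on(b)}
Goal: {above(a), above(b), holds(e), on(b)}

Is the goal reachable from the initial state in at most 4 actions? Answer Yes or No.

Yes

1. swap(a,a)  →  {above(a), holds(a), holds(e), on(b)}
2. swap(b,b)  →  {above(a), above(b), holds(a), holds(b), holds(e)}
3. drop(a,b)  →  {above(a), above(b), holds(a), holds(b), holds(e), on(b)}
optimal plan length = 3; 3 ≤ 4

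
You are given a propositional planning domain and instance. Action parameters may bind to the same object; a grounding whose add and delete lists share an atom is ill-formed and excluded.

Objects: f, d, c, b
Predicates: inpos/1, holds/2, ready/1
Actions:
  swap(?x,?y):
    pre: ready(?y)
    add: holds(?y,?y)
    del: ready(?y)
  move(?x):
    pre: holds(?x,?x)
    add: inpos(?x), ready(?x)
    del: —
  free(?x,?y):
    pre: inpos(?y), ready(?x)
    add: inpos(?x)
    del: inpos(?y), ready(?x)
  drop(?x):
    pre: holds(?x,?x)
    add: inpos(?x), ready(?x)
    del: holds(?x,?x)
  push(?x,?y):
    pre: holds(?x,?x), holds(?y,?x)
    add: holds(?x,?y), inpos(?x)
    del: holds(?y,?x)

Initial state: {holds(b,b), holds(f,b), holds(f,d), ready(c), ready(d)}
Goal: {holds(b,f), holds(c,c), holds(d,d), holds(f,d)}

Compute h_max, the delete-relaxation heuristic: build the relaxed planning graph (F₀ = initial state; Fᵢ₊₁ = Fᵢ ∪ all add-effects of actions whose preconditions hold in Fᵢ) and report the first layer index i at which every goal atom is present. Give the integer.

F0 = init (5 atoms)
F1 = F0 ∪ {holds(b,f), holds(c,c), holds(d,d), inpos(b), ready(b)}  (10 atoms)
goal ⊆ F1  ⇒  h_max = 1

1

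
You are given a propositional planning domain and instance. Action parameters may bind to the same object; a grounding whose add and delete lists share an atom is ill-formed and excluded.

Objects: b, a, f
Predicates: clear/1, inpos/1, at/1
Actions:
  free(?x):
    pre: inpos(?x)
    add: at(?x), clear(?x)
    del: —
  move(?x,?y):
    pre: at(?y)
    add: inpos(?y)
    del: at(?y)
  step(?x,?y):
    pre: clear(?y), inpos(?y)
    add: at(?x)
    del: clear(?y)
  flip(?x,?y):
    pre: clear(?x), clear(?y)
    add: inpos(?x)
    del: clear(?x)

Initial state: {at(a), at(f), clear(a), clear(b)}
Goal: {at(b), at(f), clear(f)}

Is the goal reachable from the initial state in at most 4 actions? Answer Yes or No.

Yes

1. move(b,a)  →  {at(f), clear(a), clear(b), inpos(a)}
2. move(b,f)  →  {clear(a), clear(b), inpos(a), inpos(f)}
3. free(f)  →  {at(f), clear(a), clear(b), clear(f), inpos(a), inpos(f)}
4. step(b,a)  →  {at(b), at(f), clear(b), clear(f), inpos(a), inpos(f)}
optimal plan length = 4; 4 ≤ 4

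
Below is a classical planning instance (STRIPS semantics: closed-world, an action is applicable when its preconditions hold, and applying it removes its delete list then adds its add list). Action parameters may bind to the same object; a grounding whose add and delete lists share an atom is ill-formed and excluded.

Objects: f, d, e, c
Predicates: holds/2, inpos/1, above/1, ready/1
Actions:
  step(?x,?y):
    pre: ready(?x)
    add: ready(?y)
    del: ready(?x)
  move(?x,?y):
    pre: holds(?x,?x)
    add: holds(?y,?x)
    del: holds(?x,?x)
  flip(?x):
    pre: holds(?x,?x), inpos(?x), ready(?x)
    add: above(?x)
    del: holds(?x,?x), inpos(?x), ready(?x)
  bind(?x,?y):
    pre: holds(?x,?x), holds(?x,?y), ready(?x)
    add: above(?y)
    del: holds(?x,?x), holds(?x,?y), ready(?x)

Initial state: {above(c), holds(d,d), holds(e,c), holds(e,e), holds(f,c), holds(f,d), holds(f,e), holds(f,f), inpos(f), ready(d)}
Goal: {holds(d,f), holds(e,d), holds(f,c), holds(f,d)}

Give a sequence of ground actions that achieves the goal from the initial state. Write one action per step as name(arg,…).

1. move(f,d)  →  {above(c), holds(d,d), holds(d,f), holds(e,c), holds(e,e), holds(f,c), holds(f,d), holds(f,e), inpos(f), ready(d)}
2. move(d,e)  →  {above(c), holds(d,f), holds(e,c), holds(e,d), holds(e,e), holds(f,c), holds(f,d), holds(f,e), inpos(f), ready(d)}

move(f,d); move(d,e)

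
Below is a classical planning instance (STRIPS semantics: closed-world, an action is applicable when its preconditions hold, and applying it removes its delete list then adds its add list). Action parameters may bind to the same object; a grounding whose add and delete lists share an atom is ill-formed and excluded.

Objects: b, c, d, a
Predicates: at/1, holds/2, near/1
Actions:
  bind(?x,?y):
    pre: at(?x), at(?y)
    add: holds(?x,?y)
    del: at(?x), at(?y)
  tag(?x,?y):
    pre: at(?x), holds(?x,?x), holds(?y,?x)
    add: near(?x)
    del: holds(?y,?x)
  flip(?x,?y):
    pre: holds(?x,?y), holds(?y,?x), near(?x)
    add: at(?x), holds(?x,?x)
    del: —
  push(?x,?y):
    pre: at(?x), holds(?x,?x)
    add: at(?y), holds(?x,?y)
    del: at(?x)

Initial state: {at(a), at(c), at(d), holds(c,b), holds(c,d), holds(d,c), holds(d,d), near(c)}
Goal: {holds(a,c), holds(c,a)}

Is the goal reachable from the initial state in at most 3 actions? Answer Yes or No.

Yes

1. bind(a,c)  →  {at(d), holds(a,c), holds(c,b), holds(c,d), holds(d,c), holds(d,d), near(c)}
2. flip(c,d)  →  {at(c), at(d), holds(a,c), holds(c,b), holds(c,c), holds(c,d), holds(d,c), holds(d,d), near(c)}
3. push(c,a)  →  {at(a), at(d), holds(a,c), holds(c,a), holds(c,b), holds(c,c), holds(c,d), holds(d,c), holds(d,d), near(c)}
optimal plan length = 3; 3 ≤ 3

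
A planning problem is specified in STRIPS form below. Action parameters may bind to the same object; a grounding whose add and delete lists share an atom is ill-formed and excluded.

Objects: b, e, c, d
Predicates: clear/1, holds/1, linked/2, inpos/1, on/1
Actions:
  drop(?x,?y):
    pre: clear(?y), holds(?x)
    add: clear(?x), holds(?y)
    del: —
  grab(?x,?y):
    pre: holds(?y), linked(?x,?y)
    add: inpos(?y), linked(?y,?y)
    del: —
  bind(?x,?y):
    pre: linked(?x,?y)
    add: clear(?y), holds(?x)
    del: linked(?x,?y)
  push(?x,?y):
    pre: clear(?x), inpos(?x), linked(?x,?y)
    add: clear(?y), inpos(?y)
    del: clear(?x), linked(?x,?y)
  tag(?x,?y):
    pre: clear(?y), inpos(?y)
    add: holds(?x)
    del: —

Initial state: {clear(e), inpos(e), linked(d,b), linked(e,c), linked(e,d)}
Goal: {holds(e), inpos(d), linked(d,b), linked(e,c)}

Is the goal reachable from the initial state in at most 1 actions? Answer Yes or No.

1. push(e,d)  →  {clear(d), inpos(d), inpos(e), linked(d,b), linked(e,c)}
2. tag(e,d)  →  {clear(d), holds(e), inpos(d), inpos(e), linked(d,b), linked(e,c)}
optimal plan length = 2; 2 > 1

No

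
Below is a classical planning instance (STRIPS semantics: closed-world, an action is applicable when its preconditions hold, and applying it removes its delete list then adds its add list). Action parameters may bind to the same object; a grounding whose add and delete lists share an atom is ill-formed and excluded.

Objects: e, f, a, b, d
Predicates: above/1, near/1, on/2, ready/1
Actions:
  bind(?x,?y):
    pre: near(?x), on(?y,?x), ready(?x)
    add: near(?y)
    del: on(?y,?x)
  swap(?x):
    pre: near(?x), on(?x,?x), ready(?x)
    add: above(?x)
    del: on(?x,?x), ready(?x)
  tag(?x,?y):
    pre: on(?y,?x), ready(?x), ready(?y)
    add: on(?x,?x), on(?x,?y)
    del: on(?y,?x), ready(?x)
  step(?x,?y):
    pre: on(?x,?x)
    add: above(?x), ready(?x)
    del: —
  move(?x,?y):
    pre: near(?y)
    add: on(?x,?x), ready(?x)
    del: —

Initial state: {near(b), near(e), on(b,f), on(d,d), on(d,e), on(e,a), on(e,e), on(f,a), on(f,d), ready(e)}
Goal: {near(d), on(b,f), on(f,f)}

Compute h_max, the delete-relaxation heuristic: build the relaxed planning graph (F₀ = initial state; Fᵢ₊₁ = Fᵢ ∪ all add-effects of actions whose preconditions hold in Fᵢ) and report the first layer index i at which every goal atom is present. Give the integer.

F0 = init (10 atoms)
F1 = F0 ∪ {above(d), above(e), near(d), on(a,a), on(b,b), on(f,f), ready(a), ready(b), ready(d), ready(f)}  (20 atoms)
goal ⊆ F1  ⇒  h_max = 1

1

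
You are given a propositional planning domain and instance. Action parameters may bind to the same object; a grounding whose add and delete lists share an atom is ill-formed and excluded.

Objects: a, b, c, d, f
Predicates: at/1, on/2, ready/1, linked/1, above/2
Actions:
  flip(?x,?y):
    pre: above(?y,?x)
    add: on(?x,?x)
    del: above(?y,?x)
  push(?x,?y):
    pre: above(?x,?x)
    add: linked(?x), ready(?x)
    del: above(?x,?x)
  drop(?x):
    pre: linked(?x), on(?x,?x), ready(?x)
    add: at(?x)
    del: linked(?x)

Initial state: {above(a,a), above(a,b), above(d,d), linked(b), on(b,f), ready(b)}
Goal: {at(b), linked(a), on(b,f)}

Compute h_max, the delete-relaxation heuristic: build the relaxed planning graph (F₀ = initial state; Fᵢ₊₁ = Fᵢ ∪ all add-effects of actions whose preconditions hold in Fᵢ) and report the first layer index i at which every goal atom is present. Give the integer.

F0 = init (6 atoms)
F1 = F0 ∪ {linked(a), linked(d), on(a,a), on(b,b), on(d,d), ready(a), ready(d)}  (13 atoms)
F2 = F1 ∪ {at(a), at(b), at(d)}  (16 atoms)
goal ⊆ F2  ⇒  h_max = 2

2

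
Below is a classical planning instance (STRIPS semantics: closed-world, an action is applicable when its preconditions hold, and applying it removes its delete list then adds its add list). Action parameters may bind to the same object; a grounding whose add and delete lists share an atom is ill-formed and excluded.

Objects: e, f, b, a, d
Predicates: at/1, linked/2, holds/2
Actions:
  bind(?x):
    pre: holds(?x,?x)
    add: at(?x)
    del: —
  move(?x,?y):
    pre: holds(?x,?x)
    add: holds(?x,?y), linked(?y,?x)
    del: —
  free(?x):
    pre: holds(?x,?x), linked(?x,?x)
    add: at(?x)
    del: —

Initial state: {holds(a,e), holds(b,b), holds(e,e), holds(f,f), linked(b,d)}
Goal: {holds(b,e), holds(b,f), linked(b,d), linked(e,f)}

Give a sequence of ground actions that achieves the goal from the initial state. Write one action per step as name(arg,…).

1. move(f,e)  →  {holds(a,e), holds(b,b), holds(e,e), holds(f,e), holds(f,f), linked(b,d), linked(e,f)}
2. move(b,e)  →  {holds(a,e), holds(b,b), holds(b,e), holds(e,e), holds(f,e), holds(f,f), linked(b,d), linked(e,b), linked(e,f)}
3. move(b,f)  →  {holds(a,e), holds(b,b), holds(b,e), holds(b,f), holds(e,e), holds(f,e), holds(f,f), linked(b,d), linked(e,b), linked(e,f), linked(f,b)}

move(f,e); move(b,e); move(b,f)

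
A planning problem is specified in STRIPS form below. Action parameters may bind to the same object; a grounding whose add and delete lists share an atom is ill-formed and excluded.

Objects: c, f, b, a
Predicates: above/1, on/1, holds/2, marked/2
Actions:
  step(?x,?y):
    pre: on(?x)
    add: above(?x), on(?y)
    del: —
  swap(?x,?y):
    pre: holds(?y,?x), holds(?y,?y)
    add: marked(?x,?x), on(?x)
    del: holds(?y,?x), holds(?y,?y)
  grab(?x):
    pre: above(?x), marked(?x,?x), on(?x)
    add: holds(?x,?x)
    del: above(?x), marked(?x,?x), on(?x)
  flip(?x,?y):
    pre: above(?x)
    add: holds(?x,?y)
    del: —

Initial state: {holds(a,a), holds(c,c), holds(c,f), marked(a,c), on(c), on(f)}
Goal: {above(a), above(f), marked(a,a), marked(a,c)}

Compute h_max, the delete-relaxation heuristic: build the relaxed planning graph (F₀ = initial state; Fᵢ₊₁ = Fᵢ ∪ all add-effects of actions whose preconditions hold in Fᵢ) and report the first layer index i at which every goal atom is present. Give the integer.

2

F0 = init (6 atoms)
F1 = F0 ∪ {above(c), above(f), marked(a,a), marked(c,c), marked(f,f), on(a), on(b)}  (13 atoms)
F2 = F1 ∪ {above(a), above(b), holds(c,a), holds(c,b), holds(f,a), holds(f,b), holds(f,c), holds(f,f)}  (21 atoms)
goal ⊆ F2  ⇒  h_max = 2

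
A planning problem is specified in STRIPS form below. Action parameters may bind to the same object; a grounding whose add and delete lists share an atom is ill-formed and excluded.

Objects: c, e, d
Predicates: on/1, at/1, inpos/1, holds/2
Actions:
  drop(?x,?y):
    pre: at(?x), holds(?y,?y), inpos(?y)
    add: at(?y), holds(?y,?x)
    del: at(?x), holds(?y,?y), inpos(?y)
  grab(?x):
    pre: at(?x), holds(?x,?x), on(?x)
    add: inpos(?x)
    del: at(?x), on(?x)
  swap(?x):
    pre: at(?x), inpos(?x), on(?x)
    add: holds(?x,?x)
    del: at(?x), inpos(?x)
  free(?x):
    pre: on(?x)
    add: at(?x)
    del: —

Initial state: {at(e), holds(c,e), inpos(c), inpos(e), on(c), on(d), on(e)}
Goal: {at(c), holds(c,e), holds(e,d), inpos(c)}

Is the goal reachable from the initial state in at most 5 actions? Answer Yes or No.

No

1. swap(e)  →  {holds(c,e), holds(e,e), inpos(c), on(c), on(d), on(e)}
2. free(c)  →  {at(c), holds(c,e), holds(e,e), inpos(c), on(c), on(d), on(e)}
3. free(e)  →  {at(c), at(e), holds(c,e), holds(e,e), inpos(c), on(c), on(d), on(e)}
4. grab(e)  →  {at(c), holds(c,e), holds(e,e), inpos(c), inpos(e), on(c), on(d)}
5. free(d)  →  {at(c), at(d), holds(c,e), holds(e,e), inpos(c), inpos(e), on(c), on(d)}
6. drop(d,e)  →  {at(c), at(e), holds(c,e), holds(e,d), inpos(c), on(c), on(d)}
optimal plan length = 6; 6 > 5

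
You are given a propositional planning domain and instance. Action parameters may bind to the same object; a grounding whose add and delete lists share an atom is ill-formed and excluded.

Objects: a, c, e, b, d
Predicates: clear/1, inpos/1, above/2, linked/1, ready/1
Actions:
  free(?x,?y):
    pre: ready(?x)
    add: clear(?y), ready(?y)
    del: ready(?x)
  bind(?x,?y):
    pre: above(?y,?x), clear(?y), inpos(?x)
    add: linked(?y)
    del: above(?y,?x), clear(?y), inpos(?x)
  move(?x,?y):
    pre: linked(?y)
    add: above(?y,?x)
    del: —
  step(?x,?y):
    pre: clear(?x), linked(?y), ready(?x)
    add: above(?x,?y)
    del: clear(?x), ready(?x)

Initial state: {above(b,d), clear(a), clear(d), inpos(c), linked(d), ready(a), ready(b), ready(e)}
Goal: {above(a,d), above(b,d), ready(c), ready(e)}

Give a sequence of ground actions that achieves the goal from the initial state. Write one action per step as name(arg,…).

1. free(b,c)  →  {above(b,d), clear(a), clear(c), clear(d), inpos(c), linked(d), ready(a), ready(c), ready(e)}
2. step(a,d)  →  {above(a,d), above(b,d), clear(c), clear(d), inpos(c), linked(d), ready(c), ready(e)}

free(b,c); step(a,d)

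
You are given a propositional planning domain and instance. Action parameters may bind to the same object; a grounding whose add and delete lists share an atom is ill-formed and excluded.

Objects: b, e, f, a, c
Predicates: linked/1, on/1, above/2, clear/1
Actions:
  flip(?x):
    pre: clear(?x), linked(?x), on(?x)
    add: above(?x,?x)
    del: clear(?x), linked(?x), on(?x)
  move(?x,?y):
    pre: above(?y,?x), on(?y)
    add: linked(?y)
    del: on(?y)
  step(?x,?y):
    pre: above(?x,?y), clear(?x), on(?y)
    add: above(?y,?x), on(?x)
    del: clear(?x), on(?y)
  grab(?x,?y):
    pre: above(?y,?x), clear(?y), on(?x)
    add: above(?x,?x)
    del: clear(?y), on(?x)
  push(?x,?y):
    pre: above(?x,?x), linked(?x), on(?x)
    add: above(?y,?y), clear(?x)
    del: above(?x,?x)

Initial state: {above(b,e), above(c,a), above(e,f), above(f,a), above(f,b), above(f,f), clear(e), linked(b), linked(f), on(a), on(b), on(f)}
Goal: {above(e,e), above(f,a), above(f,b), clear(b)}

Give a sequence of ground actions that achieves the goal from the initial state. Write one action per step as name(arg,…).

1. push(f,b)  →  {above(b,b), above(b,e), above(c,a), above(e,f), above(f,a), above(f,b), clear(e), clear(f), linked(b), linked(f), on(a), on(b), on(f)}
2. push(b,e)  →  {above(b,e), above(c,a), above(e,e), above(e,f), above(f,a), above(f,b), clear(b), clear(e), clear(f), linked(b), linked(f), on(a), on(b), on(f)}

push(f,b); push(b,e)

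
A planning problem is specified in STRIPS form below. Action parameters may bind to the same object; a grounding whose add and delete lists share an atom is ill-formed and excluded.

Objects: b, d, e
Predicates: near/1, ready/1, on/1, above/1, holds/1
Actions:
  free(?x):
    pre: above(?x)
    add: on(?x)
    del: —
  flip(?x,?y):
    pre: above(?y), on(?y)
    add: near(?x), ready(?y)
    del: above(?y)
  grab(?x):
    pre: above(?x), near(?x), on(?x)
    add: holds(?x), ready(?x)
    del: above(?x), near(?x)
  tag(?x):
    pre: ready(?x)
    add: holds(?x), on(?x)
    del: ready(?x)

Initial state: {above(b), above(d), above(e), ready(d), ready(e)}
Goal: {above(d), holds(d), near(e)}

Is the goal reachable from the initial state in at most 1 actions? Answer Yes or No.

1. free(b)  →  {above(b), above(d), above(e), on(b), ready(d), ready(e)}
2. flip(e,b)  →  {above(d), above(e), near(e), on(b), ready(b), ready(d), ready(e)}
3. tag(d)  →  {above(d), above(e), holds(d), near(e), on(b), on(d), ready(b), ready(e)}
optimal plan length = 3; 3 > 1

No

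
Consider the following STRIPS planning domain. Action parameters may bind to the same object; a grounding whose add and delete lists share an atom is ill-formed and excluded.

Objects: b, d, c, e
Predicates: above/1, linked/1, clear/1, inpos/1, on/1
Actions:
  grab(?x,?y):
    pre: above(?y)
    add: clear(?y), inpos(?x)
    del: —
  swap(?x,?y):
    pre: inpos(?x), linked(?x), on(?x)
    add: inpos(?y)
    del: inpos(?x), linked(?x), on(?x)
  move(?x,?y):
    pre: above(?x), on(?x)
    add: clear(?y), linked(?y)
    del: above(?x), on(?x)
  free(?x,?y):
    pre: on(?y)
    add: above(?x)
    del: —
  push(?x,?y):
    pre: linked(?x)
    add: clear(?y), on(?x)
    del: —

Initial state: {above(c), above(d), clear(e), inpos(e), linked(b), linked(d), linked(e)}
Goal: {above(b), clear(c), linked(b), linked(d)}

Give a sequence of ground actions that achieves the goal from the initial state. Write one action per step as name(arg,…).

push(b,c); free(b,b)

1. push(b,c)  →  {above(c), above(d), clear(c), clear(e), inpos(e), linked(b), linked(d), linked(e), on(b)}
2. free(b,b)  →  {above(b), above(c), above(d), clear(c), clear(e), inpos(e), linked(b), linked(d), linked(e), on(b)}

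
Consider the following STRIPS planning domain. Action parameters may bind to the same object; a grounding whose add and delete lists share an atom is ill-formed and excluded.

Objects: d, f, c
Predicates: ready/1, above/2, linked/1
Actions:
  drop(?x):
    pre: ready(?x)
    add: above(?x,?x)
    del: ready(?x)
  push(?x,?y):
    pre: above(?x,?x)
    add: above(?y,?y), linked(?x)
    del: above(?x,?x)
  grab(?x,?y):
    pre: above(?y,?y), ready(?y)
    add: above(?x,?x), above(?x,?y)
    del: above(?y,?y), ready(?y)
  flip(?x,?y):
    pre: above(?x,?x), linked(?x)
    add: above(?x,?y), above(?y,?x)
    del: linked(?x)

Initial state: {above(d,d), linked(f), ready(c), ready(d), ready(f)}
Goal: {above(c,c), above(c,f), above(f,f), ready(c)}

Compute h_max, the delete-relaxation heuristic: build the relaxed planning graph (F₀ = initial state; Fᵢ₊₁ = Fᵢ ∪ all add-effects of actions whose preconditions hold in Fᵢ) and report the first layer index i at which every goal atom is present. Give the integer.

2

F0 = init (5 atoms)
F1 = F0 ∪ {above(c,c), above(c,d), above(f,d), above(f,f), linked(d)}  (10 atoms)
F2 = F1 ∪ {above(c,f), above(d,c), above(d,f), above(f,c), linked(c)}  (15 atoms)
goal ⊆ F2  ⇒  h_max = 2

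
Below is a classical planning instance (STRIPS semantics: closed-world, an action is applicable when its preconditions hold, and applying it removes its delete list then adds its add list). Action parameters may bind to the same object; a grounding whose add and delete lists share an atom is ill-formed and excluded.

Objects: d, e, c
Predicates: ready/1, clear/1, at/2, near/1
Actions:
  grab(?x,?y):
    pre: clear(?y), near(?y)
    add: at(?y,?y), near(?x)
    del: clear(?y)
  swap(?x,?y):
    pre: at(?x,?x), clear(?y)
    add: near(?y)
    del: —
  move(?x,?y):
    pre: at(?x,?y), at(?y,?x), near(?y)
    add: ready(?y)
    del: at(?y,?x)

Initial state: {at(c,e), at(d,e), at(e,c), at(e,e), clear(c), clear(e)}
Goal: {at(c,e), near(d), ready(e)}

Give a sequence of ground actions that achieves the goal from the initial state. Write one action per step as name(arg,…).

1. swap(e,e)  →  {at(c,e), at(d,e), at(e,c), at(e,e), clear(c), clear(e), near(e)}
2. grab(d,e)  →  {at(c,e), at(d,e), at(e,c), at(e,e), clear(c), near(d), near(e)}
3. move(e,e)  →  {at(c,e), at(d,e), at(e,c), clear(c), near(d), near(e), ready(e)}

swap(e,e); grab(d,e); move(e,e)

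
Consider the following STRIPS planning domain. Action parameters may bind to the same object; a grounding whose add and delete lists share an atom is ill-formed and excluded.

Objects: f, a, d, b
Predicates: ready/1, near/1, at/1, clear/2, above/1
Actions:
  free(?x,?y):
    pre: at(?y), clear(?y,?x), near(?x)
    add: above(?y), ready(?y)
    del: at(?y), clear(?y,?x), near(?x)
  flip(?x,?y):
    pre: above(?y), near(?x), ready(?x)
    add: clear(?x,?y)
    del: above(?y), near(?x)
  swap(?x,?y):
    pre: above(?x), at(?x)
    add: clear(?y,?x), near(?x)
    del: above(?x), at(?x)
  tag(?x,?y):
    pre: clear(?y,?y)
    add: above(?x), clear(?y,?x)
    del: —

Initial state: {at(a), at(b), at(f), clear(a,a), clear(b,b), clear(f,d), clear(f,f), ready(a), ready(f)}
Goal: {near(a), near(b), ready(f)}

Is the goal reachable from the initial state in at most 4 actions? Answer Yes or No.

Yes

1. tag(a,f)  →  {above(a), at(a), at(b), at(f), clear(a,a), clear(b,b), clear(f,a), clear(f,d), clear(f,f), ready(a), ready(f)}
2. swap(a,f)  →  {at(b), at(f), clear(a,a), clear(b,b), clear(f,a), clear(f,d), clear(f,f), near(a), ready(a), ready(f)}
3. tag(b,f)  →  {above(b), at(b), at(f), clear(a,a), clear(b,b), clear(f,a), clear(f,b), clear(f,d), clear(f,f), near(a), ready(a), ready(f)}
4. swap(b,f)  →  {at(f), clear(a,a), clear(b,b), clear(f,a), clear(f,b), clear(f,d), clear(f,f), near(a), near(b), ready(a), ready(f)}
optimal plan length = 4; 4 ≤ 4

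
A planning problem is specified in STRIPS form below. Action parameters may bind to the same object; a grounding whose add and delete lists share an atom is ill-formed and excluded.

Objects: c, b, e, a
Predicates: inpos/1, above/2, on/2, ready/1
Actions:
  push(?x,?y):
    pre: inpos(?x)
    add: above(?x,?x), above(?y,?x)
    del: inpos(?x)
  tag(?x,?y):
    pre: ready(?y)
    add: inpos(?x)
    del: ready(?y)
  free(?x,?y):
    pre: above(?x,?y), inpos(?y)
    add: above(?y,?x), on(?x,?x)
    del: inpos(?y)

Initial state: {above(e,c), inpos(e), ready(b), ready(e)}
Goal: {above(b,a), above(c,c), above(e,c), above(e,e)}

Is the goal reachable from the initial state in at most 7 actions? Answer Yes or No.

Yes

1. push(e,c)  →  {above(c,e), above(e,c), above(e,e), ready(b), ready(e)}
2. tag(c,b)  →  {above(c,e), above(e,c), above(e,e), inpos(c), ready(e)}
3. push(c,c)  →  {above(c,c), above(c,e), above(e,c), above(e,e), ready(e)}
4. tag(a,e)  →  {above(c,c), above(c,e), above(e,c), above(e,e), inpos(a)}
5. push(a,b)  →  {above(a,a), above(b,a), above(c,c), above(c,e), above(e,c), above(e,e)}
optimal plan length = 5; 5 ≤ 7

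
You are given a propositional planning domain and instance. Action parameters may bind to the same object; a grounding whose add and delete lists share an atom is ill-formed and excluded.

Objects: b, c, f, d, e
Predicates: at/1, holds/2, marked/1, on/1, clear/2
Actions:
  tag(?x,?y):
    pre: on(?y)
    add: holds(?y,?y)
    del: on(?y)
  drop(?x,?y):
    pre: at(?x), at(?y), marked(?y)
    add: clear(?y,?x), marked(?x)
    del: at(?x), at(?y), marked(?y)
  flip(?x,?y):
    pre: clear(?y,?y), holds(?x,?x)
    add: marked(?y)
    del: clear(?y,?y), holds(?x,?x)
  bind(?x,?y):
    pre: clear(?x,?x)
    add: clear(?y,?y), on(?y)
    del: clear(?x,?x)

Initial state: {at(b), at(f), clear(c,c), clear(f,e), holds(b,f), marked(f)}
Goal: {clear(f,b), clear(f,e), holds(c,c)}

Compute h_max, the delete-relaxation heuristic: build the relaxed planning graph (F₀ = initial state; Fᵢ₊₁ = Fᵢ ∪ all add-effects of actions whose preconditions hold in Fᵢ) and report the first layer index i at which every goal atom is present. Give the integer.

F0 = init (6 atoms)
F1 = F0 ∪ {clear(b,b), clear(d,d), clear(e,e), clear(f,b), clear(f,f), marked(b), on(b), on(d), on(e), on(f)}  (16 atoms)
F2 = F1 ∪ {clear(b,f), holds(b,b), holds(d,d), holds(e,e), holds(f,f), on(c)}  (22 atoms)
F3 = F2 ∪ {holds(c,c), marked(c), marked(d), marked(e)}  (26 atoms)
goal ⊆ F3  ⇒  h_max = 3

3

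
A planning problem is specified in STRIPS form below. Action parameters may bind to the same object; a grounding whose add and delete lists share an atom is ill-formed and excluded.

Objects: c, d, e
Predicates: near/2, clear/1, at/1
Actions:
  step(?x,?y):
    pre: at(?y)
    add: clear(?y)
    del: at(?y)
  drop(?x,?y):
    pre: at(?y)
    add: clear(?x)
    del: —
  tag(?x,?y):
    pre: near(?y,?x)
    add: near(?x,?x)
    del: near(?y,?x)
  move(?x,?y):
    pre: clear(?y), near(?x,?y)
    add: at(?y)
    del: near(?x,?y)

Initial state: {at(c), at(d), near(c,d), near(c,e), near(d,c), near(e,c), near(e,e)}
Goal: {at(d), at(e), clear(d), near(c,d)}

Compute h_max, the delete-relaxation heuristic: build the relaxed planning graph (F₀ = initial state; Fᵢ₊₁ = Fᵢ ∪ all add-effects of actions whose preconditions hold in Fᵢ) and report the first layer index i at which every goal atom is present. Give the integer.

F0 = init (7 atoms)
F1 = F0 ∪ {clear(c), clear(d), clear(e), near(c,c), near(d,d)}  (12 atoms)
F2 = F1 ∪ {at(e)}  (13 atoms)
goal ⊆ F2  ⇒  h_max = 2

2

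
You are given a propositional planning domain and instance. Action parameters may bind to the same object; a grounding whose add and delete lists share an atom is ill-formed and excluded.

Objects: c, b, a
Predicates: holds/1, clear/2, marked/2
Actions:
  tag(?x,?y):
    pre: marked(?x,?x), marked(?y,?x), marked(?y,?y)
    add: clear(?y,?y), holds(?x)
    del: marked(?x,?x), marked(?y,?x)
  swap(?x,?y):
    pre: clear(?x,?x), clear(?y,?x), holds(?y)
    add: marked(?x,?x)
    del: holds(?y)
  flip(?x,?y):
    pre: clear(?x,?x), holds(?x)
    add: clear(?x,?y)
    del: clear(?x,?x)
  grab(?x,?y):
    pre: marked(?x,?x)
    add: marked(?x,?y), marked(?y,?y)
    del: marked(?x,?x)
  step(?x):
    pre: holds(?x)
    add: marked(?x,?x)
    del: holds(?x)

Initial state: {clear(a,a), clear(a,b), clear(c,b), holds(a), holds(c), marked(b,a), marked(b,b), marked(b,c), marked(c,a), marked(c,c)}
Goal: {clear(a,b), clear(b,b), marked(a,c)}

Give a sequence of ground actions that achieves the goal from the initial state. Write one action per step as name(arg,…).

1. tag(c,b)  →  {clear(a,a), clear(a,b), clear(b,b), clear(c,b), holds(a), holds(c), marked(b,a), marked(b,b), marked(c,a)}
2. swap(a,a)  →  {clear(a,a), clear(a,b), clear(b,b), clear(c,b), holds(c), marked(a,a), marked(b,a), marked(b,b), marked(c,a)}
3. grab(a,c)  →  {clear(a,a), clear(a,b), clear(b,b), clear(c,b), holds(c), marked(a,c), marked(b,a), marked(b,b), marked(c,a), marked(c,c)}

tag(c,b); swap(a,a); grab(a,c)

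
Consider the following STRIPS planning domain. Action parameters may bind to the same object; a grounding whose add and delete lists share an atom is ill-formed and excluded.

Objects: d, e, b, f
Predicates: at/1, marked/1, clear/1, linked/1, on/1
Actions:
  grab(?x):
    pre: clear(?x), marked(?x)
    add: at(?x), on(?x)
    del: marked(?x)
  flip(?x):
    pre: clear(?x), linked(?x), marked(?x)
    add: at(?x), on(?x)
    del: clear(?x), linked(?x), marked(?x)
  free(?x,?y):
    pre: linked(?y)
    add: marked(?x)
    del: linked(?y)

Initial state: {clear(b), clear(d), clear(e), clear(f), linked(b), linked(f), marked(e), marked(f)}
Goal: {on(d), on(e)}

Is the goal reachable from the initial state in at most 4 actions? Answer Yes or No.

Yes

1. grab(e)  →  {at(e), clear(b), clear(d), clear(e), clear(f), linked(b), linked(f), marked(f), on(e)}
2. free(d,b)  →  {at(e), clear(b), clear(d), clear(e), clear(f), linked(f), marked(d), marked(f), on(e)}
3. grab(d)  →  {at(d), at(e), clear(b), clear(d), clear(e), clear(f), linked(f), marked(f), on(d), on(e)}
optimal plan length = 3; 3 ≤ 4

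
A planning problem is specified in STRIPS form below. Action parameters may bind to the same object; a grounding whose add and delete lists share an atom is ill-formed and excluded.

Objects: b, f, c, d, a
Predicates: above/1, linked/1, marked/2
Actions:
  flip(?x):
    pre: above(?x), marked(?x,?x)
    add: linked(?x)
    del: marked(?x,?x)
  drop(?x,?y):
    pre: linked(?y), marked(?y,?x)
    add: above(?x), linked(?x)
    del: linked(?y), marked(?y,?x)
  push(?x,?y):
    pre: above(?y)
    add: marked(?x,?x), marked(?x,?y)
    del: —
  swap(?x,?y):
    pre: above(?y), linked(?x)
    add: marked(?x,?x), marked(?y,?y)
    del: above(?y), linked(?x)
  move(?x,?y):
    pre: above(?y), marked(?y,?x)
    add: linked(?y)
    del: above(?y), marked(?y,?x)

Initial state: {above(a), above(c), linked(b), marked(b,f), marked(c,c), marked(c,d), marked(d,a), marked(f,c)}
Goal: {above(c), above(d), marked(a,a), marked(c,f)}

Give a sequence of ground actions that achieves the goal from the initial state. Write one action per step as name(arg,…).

flip(c); drop(f,b); drop(d,c); push(c,f); push(a,f)

1. flip(c)  →  {above(a), above(c), linked(b), linked(c), marked(b,f), marked(c,d), marked(d,a), marked(f,c)}
2. drop(f,b)  →  {above(a), above(c), above(f), linked(c), linked(f), marked(c,d), marked(d,a), marked(f,c)}
3. drop(d,c)  →  {above(a), above(c), above(d), above(f), linked(d), linked(f), marked(d,a), marked(f,c)}
4. push(c,f)  →  {above(a), above(c), above(d), above(f), linked(d), linked(f), marked(c,c), marked(c,f), marked(d,a), marked(f,c)}
5. push(a,f)  →  {above(a), above(c), above(d), above(f), linked(d), linked(f), marked(a,a), marked(a,f), marked(c,c), marked(c,f), marked(d,a), marked(f,c)}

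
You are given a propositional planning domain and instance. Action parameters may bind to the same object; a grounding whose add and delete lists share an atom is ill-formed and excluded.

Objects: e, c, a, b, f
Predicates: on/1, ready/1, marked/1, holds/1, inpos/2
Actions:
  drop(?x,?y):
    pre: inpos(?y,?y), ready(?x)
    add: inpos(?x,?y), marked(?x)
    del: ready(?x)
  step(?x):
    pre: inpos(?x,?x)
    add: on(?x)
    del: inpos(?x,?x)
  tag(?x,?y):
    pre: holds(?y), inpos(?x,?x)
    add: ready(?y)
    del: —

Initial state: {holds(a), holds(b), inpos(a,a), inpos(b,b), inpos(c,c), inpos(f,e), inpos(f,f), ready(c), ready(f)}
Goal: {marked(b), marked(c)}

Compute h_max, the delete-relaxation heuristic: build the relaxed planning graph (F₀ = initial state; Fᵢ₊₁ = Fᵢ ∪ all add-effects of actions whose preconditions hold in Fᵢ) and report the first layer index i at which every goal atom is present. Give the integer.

2

F0 = init (9 atoms)
F1 = F0 ∪ {inpos(c,a), inpos(c,b), inpos(c,f), inpos(f,a), inpos(f,b), inpos(f,c), marked(c), marked(f), on(a), on(b), on(c), on(f), ready(a), ready(b)}  (23 atoms)
F2 = F1 ∪ {inpos(a,b), inpos(a,c), inpos(a,f), inpos(b,a), inpos(b,c), inpos(b,f), marked(a), marked(b)}  (31 atoms)
goal ⊆ F2  ⇒  h_max = 2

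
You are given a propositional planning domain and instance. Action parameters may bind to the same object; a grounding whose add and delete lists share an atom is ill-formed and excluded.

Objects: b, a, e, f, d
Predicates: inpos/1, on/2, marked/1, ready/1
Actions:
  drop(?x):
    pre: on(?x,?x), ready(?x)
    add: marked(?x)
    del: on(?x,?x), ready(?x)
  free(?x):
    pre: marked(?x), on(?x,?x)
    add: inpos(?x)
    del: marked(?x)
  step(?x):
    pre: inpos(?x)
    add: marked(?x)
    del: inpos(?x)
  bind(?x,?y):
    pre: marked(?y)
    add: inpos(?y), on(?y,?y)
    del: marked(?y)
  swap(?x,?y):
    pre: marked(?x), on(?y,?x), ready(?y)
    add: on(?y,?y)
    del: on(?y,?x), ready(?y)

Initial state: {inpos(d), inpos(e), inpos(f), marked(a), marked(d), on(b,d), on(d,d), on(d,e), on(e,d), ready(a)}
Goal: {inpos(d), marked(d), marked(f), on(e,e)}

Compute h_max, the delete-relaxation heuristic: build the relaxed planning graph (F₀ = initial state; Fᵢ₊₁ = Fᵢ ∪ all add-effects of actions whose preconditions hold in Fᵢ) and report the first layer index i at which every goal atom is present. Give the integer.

2

F0 = init (10 atoms)
F1 = F0 ∪ {inpos(a), marked(e), marked(f), on(a,a)}  (14 atoms)
F2 = F1 ∪ {on(e,e), on(f,f)}  (16 atoms)
goal ⊆ F2  ⇒  h_max = 2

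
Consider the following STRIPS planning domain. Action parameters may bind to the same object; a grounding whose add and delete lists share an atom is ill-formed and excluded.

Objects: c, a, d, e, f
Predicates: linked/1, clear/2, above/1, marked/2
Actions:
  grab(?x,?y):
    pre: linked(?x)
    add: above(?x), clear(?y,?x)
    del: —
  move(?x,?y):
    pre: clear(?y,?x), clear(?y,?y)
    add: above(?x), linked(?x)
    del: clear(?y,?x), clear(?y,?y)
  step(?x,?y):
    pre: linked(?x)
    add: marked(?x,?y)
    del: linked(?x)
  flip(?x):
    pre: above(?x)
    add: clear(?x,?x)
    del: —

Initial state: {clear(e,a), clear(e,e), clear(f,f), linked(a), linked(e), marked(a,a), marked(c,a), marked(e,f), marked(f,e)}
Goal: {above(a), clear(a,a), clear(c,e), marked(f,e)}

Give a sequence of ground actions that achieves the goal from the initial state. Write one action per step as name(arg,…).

grab(a,a); grab(e,c)

1. grab(a,a)  →  {above(a), clear(a,a), clear(e,a), clear(e,e), clear(f,f), linked(a), linked(e), marked(a,a), marked(c,a), marked(e,f), marked(f,e)}
2. grab(e,c)  →  {above(a), above(e), clear(a,a), clear(c,e), clear(e,a), clear(e,e), clear(f,f), linked(a), linked(e), marked(a,a), marked(c,a), marked(e,f), marked(f,e)}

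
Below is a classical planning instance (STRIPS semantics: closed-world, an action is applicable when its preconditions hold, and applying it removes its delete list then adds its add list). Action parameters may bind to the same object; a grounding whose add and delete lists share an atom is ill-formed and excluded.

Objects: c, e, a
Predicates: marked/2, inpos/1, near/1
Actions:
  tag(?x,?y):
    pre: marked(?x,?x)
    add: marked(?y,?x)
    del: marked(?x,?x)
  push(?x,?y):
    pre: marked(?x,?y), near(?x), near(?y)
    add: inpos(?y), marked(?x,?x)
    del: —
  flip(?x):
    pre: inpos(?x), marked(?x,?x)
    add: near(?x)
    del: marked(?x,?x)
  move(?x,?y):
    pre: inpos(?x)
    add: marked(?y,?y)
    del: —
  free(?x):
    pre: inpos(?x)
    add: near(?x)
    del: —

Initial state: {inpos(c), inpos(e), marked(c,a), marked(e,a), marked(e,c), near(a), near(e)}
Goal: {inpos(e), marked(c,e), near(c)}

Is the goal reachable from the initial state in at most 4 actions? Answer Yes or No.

1. push(e,a)  →  {inpos(a), inpos(c), inpos(e), marked(c,a), marked(e,a), marked(e,c), marked(e,e), near(a), near(e)}
2. tag(e,c)  →  {inpos(a), inpos(c), inpos(e), marked(c,a), marked(c,e), marked(e,a), marked(e,c), near(a), near(e)}
3. free(c)  →  {inpos(a), inpos(c), inpos(e), marked(c,a), marked(c,e), marked(e,a), marked(e,c), near(a), near(c), near(e)}
optimal plan length = 3; 3 ≤ 4

Yes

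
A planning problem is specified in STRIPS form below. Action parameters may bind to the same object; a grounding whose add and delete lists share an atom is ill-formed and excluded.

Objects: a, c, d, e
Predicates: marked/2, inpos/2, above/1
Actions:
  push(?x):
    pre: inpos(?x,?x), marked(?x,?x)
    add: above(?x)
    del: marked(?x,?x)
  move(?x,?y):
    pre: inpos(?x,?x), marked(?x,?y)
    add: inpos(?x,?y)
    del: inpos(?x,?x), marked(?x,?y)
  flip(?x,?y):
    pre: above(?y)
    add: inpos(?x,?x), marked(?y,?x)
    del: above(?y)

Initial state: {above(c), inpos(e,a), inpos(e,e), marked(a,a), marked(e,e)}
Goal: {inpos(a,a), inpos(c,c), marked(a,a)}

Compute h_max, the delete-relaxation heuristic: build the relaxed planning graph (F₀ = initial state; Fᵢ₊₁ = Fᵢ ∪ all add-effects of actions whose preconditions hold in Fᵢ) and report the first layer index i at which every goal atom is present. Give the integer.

F0 = init (5 atoms)
F1 = F0 ∪ {above(e), inpos(a,a), inpos(c,c), inpos(d,d), marked(c,a), marked(c,c), marked(c,d), marked(c,e)}  (13 atoms)
goal ⊆ F1  ⇒  h_max = 1

1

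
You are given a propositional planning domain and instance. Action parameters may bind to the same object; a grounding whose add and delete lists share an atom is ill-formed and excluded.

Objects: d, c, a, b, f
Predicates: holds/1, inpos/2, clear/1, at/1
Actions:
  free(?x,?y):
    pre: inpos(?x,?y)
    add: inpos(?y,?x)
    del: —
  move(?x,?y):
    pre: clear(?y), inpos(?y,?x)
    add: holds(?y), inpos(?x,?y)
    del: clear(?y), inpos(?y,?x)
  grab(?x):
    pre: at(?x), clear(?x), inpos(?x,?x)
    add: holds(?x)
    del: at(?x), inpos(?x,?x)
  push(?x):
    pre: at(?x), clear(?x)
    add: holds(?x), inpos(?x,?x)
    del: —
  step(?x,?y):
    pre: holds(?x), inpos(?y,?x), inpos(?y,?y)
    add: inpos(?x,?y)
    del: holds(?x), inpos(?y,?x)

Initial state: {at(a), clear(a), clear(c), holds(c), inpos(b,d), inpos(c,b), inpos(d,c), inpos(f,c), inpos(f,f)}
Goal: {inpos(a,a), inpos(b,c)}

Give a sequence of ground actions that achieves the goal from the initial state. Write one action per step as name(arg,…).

free(c,b); push(a)

1. free(c,b)  →  {at(a), clear(a), clear(c), holds(c), inpos(b,c), inpos(b,d), inpos(c,b), inpos(d,c), inpos(f,c), inpos(f,f)}
2. push(a)  →  {at(a), clear(a), clear(c), holds(a), holds(c), inpos(a,a), inpos(b,c), inpos(b,d), inpos(c,b), inpos(d,c), inpos(f,c), inpos(f,f)}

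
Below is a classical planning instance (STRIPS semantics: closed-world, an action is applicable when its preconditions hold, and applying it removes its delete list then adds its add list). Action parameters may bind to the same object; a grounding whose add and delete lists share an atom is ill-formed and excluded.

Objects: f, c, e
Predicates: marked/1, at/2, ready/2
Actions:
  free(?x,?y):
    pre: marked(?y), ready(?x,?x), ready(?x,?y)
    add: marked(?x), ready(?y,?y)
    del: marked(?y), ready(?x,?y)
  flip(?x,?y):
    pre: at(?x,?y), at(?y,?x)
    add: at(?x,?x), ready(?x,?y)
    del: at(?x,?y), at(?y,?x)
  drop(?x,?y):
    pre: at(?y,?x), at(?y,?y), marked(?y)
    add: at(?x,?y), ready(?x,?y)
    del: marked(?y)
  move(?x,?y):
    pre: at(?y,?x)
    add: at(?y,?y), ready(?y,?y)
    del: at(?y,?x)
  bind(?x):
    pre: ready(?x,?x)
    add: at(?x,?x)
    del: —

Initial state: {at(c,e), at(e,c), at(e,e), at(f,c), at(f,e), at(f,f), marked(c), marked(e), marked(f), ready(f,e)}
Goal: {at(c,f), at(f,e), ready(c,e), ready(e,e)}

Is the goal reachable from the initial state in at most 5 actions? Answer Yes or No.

1. flip(c,e)  →  {at(c,c), at(e,e), at(f,c), at(f,e), at(f,f), marked(c), marked(e), marked(f), ready(c,e), ready(f,e)}
2. drop(c,f)  →  {at(c,c), at(c,f), at(e,e), at(f,c), at(f,e), at(f,f), marked(c), marked(e), ready(c,e), ready(c,f), ready(f,e)}
3. drop(e,e)  →  {at(c,c), at(c,f), at(e,e), at(f,c), at(f,e), at(f,f), marked(c), ready(c,e), ready(c,f), ready(e,e), ready(f,e)}
optimal plan length = 3; 3 ≤ 5

Yes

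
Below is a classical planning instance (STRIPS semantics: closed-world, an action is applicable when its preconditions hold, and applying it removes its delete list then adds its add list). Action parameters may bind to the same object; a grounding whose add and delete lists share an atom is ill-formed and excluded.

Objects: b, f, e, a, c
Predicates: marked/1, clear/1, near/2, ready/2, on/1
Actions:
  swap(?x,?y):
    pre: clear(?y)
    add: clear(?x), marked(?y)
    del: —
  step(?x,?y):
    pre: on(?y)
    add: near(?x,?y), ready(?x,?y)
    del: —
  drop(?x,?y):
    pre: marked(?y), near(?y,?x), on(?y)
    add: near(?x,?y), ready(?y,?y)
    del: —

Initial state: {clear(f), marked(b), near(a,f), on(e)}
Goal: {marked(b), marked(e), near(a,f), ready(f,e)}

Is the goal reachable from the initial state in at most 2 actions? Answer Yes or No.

1. swap(e,f)  →  {clear(e), clear(f), marked(b), marked(f), near(a,f), on(e)}
2. swap(b,e)  →  {clear(b), clear(e), clear(f), marked(b), marked(e), marked(f), near(a,f), on(e)}
3. step(f,e)  →  {clear(b), clear(e), clear(f), marked(b), marked(e), marked(f), near(a,f), near(f,e), on(e), ready(f,e)}
optimal plan length = 3; 3 > 2

No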